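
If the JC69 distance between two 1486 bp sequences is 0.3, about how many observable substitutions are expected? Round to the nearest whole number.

367

Invert JC69: p = (3/4)(1 − e^(−4d/3)) = 0.75 × (1 − e^(-0.4)) = 0.75 × (1 − 0.670320) = 0.247260.
Expected differing sites = pL ≈ 0.247260 × 1486 = 367.42836 ≈ 367.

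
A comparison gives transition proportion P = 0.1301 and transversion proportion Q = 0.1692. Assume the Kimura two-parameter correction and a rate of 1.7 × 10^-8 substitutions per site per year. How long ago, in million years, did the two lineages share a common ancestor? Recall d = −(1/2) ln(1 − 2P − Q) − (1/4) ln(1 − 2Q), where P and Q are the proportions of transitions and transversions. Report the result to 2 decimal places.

11.29

Under the Kimura two-parameter model, d = −½ ln(1 − 2P − Q) − ¼ ln(1 − 2Q).
1 − 2P − Q = 0.5706, giving −½ ln(0.5706) = 0.280533.
1 − 2Q = 0.6616, giving −¼ ln(0.6616) = 0.103274.
d = 0.280533 + 0.103274 = 0.383807.
Under a molecular clock d = 2μt, so t = d/(2μ) = 0.383807 / (2 × 1.7 × 10^-8) = 11.29 million years.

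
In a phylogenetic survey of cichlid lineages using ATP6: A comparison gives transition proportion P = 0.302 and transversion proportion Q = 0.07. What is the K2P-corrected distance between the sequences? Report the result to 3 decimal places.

Under the Kimura two-parameter model, d = −½ ln(1 − 2P − Q) − ¼ ln(1 − 2Q).
1 − 2P − Q = 0.326, giving −½ ln(0.326) = 0.560429.
1 − 2Q = 0.86, giving −¼ ln(0.86) = 0.037706.
d = 0.560429 + 0.037706 = 0.598135.

0.598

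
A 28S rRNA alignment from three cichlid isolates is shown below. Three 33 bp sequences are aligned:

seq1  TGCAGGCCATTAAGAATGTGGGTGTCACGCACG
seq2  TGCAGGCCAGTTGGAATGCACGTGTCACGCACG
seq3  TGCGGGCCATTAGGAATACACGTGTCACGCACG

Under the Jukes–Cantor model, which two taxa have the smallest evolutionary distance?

seq1–seq2: 6/33 differ, p = 0.182, d = 0.208.
seq1–seq3: 6/33 differ, p = 0.182, d = 0.208.
seq2–seq3: 4/33 differ, p = 0.121, d = 0.132.
The smallest distance is between seq2 and seq3.

seq2 and seq3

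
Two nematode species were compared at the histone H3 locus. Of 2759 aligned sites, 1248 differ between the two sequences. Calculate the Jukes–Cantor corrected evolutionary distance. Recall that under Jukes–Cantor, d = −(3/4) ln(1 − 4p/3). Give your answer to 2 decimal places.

0.69

p = 1248/2759 ≈ 0.452338.
d = −(3/4) ln(1 − 4p/3) = −0.75 ln(1 − 0.603117) = −0.75 ln(0.396883)
  = −0.75 × (-0.924114) = 0.693086 substitutions/site.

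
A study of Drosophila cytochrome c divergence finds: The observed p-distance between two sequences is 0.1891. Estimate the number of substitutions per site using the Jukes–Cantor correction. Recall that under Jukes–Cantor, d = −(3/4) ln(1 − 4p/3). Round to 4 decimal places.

d = −(3/4) ln(1 − 4p/3) = −0.75 ln(1 − 0.252133) = −0.75 ln(0.747867)
  = −0.75 × (-0.290530) = 0.217898 substitutions/site.

0.2179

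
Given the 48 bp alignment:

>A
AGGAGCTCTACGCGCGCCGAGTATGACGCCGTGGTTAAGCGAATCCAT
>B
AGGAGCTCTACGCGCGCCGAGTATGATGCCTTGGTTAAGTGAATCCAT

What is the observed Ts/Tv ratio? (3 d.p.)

2.000

Transitions are A↔G and C↔T; transversions are all other mismatches.
Transitions: 2. Transversions: 1.
R = 2/1 = 2.000.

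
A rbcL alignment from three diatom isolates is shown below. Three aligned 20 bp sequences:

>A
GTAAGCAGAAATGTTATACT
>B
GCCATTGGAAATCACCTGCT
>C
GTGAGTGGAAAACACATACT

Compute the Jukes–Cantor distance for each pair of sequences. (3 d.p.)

A–B: 10/20 sites differ → p = 0.5, d = −0.75 ln(1 − 0.666667) = 0.823960 ≈ 0.824.
A–C: 7/20 sites differ → p = 0.35, d = −0.75 ln(1 − 0.466667) = 0.471457 ≈ 0.471.
B–C: 6/20 sites differ → p = 0.3, d = −0.75 ln(1 − 0.4) = 0.383119 ≈ 0.383.

d(A,B) = 0.824, d(A,C) = 0.471, d(B,C) = 0.383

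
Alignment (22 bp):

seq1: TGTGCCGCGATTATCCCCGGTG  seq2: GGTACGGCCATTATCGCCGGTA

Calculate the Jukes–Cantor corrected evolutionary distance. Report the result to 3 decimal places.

The sequences differ at 6 of 22 sites (1, 4, 6, 9, 16, 22), so p = 6/22 ≈ 0.272727.
d = −(3/4) ln(1 − 4p/3) = −0.75 ln(1 − 0.363636) = −0.75 ln(0.636364)
  = −0.75 × (-0.451985) = 0.338989 substitutions/site.

0.339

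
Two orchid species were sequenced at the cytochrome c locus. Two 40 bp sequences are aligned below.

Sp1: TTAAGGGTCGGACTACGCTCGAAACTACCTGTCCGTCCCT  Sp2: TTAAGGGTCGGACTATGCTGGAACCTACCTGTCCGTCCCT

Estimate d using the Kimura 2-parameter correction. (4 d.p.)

0.0790

Of 40 sites, 1 differences are transitions and 2 are transversions, so P = 1/40 = 0.025 and Q = 2/40 = 0.05.
Under the Kimura two-parameter model, d = −½ ln(1 − 2P − Q) − ¼ ln(1 − 2Q).
1 − 2P − Q = 0.9, giving −½ ln(0.9) = 0.052680.
1 − 2Q = 0.9, giving −¼ ln(0.9) = 0.026340.
d = 0.052680 + 0.026340 = 0.079020.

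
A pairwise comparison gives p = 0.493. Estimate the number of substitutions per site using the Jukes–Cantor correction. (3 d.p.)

0.803

d = −(3/4) ln(1 − 4p/3) = −0.75 ln(1 − 0.657333) = −0.75 ln(0.342667)
  = −0.75 × (-1.070996) = 0.803247 substitutions/site.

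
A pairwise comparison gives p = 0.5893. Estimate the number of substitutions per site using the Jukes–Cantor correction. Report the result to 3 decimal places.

d = −(3/4) ln(1 − 4p/3) = −0.75 ln(1 − 0.785733) = −0.75 ln(0.214267)
  = −0.75 × (-1.540532) = 1.155399 substitutions/site.

1.155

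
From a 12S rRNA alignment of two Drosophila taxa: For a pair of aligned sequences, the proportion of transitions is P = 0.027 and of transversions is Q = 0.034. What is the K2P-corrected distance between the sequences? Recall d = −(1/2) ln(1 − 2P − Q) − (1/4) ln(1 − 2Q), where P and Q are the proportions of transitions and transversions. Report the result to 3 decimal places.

Under the Kimura two-parameter model, d = −½ ln(1 − 2P − Q) − ¼ ln(1 − 2Q).
1 − 2P − Q = 0.912, giving −½ ln(0.912) = 0.046058.
1 − 2Q = 0.932, giving −¼ ln(0.932) = 0.017606.
d = 0.046058 + 0.017606 = 0.063664.

0.064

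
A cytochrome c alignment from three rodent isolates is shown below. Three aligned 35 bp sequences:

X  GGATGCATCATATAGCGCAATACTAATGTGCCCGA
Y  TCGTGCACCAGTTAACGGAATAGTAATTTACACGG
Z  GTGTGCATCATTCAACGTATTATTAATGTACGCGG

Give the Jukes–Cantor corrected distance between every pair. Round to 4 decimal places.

X–Y: 13/35 sites differ → p ≈ 0.371429, d = −0.75 ln(1 − 0.495239) = 0.512753 ≈ 0.5128.
X–Z: 11/35 sites differ → p ≈ 0.314286, d = −0.75 ln(1 − 0.419048) = 0.407315 ≈ 0.4073.
Y–Z: 10/35 sites differ → p ≈ 0.285714, d = −0.75 ln(1 − 0.380952) = 0.359679 ≈ 0.3597.

d(X,Y) = 0.5128, d(X,Z) = 0.4073, d(Y,Z) = 0.3597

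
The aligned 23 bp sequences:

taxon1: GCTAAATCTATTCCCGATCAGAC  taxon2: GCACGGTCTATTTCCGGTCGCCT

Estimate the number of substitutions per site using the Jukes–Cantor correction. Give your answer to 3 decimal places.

The sequences differ at 10 of 23 sites (3, 4, 5, 6, 13, 17, 20, 21, 22, 23), so p = 10/23 ≈ 0.434783.
d = −(3/4) ln(1 − 4p/3) = −0.75 ln(1 − 0.579711) = −0.75 ln(0.420289)
  = −0.75 × (-0.866813) = 0.650110 substitutions/site.

0.650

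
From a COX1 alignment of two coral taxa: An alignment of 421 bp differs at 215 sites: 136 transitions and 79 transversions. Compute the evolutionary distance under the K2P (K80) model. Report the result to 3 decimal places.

P = 136/421 ≈ 0.32304 and Q = 79/421 ≈ 0.187648.
Under the Kimura two-parameter model, d = −½ ln(1 − 2P − Q) − ¼ ln(1 − 2Q).
1 − 2P − Q = 0.166272, giving −½ ln(0.166272) = 0.897065.
1 − 2Q = 0.624704, giving −¼ ln(0.624704) = 0.117619.
d = 0.897065 + 0.117619 = 1.014684.

1.015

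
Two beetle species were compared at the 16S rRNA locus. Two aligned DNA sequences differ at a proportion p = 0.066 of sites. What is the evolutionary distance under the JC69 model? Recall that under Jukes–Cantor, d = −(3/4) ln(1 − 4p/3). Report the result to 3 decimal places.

d = −(3/4) ln(1 − 4p/3) = −0.75 ln(1 − 0.088) = −0.75 ln(0.912)
  = −0.75 × (-0.092115) = 0.069086 substitutions/site.

0.069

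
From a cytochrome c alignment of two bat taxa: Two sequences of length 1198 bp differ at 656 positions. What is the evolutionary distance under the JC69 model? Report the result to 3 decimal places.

0.982

p = 656/1198 ≈ 0.547579.
d = −(3/4) ln(1 − 4p/3) = −0.75 ln(1 − 0.730105) = −0.75 ln(0.269895)
  = −0.75 × (-1.309722) = 0.982292 substitutions/site.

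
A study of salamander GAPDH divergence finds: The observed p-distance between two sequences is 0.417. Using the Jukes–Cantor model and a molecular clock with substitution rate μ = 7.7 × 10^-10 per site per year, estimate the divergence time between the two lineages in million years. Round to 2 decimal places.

d = −(3/4) ln(1 − 4p/3) = −0.75 ln(1 − 0.556) = −0.75 ln(0.444)
  = −0.75 × (-0.811931) = 0.608948 substitutions/site.
Under a molecular clock d = 2μt, so t = d/(2μ) = 0.608948 / (2 × 7.7 × 10^-10) = 395.42 million years.

395.42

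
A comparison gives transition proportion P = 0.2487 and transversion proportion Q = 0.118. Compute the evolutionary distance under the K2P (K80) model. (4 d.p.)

Under the Kimura two-parameter model, d = −½ ln(1 − 2P − Q) − ¼ ln(1 − 2Q).
1 − 2P − Q = 0.3846, giving −½ ln(0.3846) = 0.477776.
1 − 2Q = 0.764, giving −¼ ln(0.764) = 0.067297.
d = 0.477776 + 0.067297 = 0.545073.

0.5451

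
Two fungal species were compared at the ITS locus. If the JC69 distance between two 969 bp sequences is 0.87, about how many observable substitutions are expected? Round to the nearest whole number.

499

Invert JC69: p = (3/4)(1 − e^(−4d/3)) = 0.75 × (1 − e^(-1.16)) = 0.75 × (1 − 0.313486) = 0.514886.
Expected differing sites = pL ≈ 0.514886 × 969 = 498.924534 ≈ 499.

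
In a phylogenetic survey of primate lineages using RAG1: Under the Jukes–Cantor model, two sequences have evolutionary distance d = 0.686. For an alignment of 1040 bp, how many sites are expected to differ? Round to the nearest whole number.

Invert JC69: p = (3/4)(1 − e^(−4d/3)) = 0.75 × (1 − e^(-0.914667)) = 0.75 × (1 − 0.400650) = 0.449513.
Expected differing sites = pL ≈ 0.449513 × 1040 = 467.49352 ≈ 467.

467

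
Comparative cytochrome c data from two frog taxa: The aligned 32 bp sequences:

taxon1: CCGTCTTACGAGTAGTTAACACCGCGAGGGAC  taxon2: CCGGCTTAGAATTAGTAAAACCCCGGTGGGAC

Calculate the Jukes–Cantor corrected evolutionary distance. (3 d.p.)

The sequences differ at 10 of 32 sites (4, 9, 10, 12, 17, 20, 21, 24, 25, 27), so p = 10/32 = 0.3125.
d = −(3/4) ln(1 − 4p/3) = −0.75 ln(1 − 0.416667) = −0.75 ln(0.583333)
  = −0.75 × (-0.538997) = 0.404248 substitutions/site.

0.404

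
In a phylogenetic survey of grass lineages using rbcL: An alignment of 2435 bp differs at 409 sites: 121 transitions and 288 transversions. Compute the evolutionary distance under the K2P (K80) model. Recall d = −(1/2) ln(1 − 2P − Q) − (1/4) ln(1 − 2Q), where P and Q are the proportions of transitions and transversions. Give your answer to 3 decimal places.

0.190

P = 121/2435 ≈ 0.049692 and Q = 288/2435 ≈ 0.118275.
Under the Kimura two-parameter model, d = −½ ln(1 − 2P − Q) − ¼ ln(1 − 2Q).
1 − 2P − Q = 0.782341, giving −½ ln(0.782341) = 0.122732.
1 − 2Q = 0.76345, giving −¼ ln(0.76345) = 0.067477.
d = 0.122732 + 0.067477 = 0.190209.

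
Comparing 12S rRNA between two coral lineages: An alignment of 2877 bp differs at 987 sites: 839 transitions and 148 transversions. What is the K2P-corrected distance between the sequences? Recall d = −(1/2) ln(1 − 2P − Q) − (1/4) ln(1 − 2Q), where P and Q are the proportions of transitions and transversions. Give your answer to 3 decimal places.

0.531

P = 839/2877 ≈ 0.291623 and Q = 148/2877 ≈ 0.051442.
Under the Kimura two-parameter model, d = −½ ln(1 − 2P − Q) − ¼ ln(1 − 2Q).
1 − 2P − Q = 0.365312, giving −½ ln(0.365312) = 0.503502.
1 − 2Q = 0.897116, giving −¼ ln(0.897116) = 0.027143.
d = 0.503502 + 0.027143 = 0.530645.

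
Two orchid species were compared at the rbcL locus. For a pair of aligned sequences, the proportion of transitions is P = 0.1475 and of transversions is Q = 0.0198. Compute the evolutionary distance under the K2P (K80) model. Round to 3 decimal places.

0.199

Under the Kimura two-parameter model, d = −½ ln(1 − 2P − Q) − ¼ ln(1 − 2Q).
1 − 2P − Q = 0.6852, giving −½ ln(0.6852) = 0.189022.
1 − 2Q = 0.9604, giving −¼ ln(0.9604) = 0.010101.
d = 0.189022 + 0.010101 = 0.199123.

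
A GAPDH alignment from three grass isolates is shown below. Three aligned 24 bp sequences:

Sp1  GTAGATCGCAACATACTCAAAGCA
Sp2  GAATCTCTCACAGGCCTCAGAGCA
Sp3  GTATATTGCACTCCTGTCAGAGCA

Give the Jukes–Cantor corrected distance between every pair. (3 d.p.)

d(Sp1,Sp2) = 0.608, d(Sp1,Sp3) = 0.520, d(Sp2,Sp3) = 0.520

Sp1–Sp2: 10/24 sites differ → p ≈ 0.416667, d = −0.75 ln(1 − 0.555556) = 0.608198 ≈ 0.608.
Sp1–Sp3: 9/24 sites differ → p = 0.375, d = −0.75 ln(1 − 0.5) = 0.519860 ≈ 0.520.
Sp2–Sp3: 9/24 sites differ → p = 0.375, d = −0.75 ln(1 − 0.5) = 0.519860 ≈ 0.520.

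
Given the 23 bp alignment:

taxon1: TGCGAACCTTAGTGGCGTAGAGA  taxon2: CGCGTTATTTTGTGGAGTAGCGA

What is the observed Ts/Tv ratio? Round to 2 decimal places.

0.33

Transitions are A↔G and C↔T; transversions are all other mismatches.
Transitions: 2. Transversions: 6.
R = 2/6 = 0.333333… ≈ 0.33 (to 2 d.p.).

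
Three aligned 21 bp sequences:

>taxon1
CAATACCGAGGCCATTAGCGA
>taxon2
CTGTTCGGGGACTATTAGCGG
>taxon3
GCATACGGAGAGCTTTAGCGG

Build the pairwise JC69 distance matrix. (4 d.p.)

d(taxon1,taxon2) = 0.5319, d(taxon1,taxon3) = 0.4408, d(taxon2,taxon3) = 0.5319

taxon1–taxon2: 8/21 sites differ → p ≈ 0.380952, d = −0.75 ln(1 − 0.507936) = 0.531860 ≈ 0.5319.
taxon1–taxon3: 7/21 sites differ → p ≈ 0.333333, d = −0.75 ln(1 − 0.444444) = 0.440839 ≈ 0.4408.
taxon2–taxon3: 8/21 sites differ → p ≈ 0.380952, d = −0.75 ln(1 − 0.507936) = 0.531860 ≈ 0.5319.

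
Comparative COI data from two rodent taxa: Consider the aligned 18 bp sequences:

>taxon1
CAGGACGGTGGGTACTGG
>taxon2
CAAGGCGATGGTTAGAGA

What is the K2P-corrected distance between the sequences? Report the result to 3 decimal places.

0.574

Of 18 sites, 4 differences are transitions and 3 are transversions, so P = 4/18 ≈ 0.222222 and Q = 3/18 ≈ 0.166667.
Under the Kimura two-parameter model, d = −½ ln(1 − 2P − Q) − ¼ ln(1 − 2Q).
1 − 2P − Q = 0.388889, giving −½ ln(0.388889) = 0.472231.
1 − 2Q = 0.666666, giving −¼ ln(0.666666) = 0.101367.
d = 0.472231 + 0.101367 = 0.573598.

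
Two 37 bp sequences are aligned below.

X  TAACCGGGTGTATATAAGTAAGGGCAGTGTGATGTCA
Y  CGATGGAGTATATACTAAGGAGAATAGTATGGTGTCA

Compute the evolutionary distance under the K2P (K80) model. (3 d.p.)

Of 37 sites, 13 differences are transitions and 3 are transversions, so P = 13/37 ≈ 0.351351 and Q = 3/37 ≈ 0.081081.
Under the Kimura two-parameter model, d = −½ ln(1 − 2P − Q) − ¼ ln(1 − 2Q).
1 − 2P − Q = 0.216217, giving −½ ln(0.216217) = 0.765736.
1 − 2Q = 0.837838, giving −¼ ln(0.837838) = 0.044233.
d = 0.765736 + 0.044233 = 0.809969.

0.810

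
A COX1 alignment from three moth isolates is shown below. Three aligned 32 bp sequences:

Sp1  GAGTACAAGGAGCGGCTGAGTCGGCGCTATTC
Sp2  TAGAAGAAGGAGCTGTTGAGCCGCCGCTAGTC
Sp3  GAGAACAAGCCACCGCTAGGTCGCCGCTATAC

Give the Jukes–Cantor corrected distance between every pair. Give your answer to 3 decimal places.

d(Sp1,Sp2) = 0.304, d(Sp1,Sp3) = 0.353, d(Sp2,Sp3) = 0.520

Sp1–Sp2: 8/32 sites differ → p = 0.25, d = −0.75 ln(1 − 0.333333) = 0.304098 ≈ 0.304.
Sp1–Sp3: 9/32 sites differ → p = 0.28125, d = −0.75 ln(1 − 0.375) = 0.352503 ≈ 0.353.
Sp2–Sp3: 12/32 sites differ → p = 0.375, d = −0.75 ln(1 − 0.5) = 0.519860 ≈ 0.520.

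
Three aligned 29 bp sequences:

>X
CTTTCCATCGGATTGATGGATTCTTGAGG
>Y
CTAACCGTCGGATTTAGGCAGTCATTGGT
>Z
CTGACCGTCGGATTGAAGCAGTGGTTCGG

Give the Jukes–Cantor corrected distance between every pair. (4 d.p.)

X–Y: 11/29 sites differ → p ≈ 0.37931, d = −0.75 ln(1 − 0.505747) = 0.528531 ≈ 0.5285.
X–Z: 10/29 sites differ → p ≈ 0.344828, d = −0.75 ln(1 − 0.459771) = 0.461822 ≈ 0.4618.
Y–Z: 7/29 sites differ → p ≈ 0.241379, d = −0.75 ln(1 − 0.321839) = 0.291278 ≈ 0.2913.

d(X,Y) = 0.5285, d(X,Z) = 0.4618, d(Y,Z) = 0.2913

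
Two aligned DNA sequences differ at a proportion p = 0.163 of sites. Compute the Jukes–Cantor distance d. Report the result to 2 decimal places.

0.18

d = −(3/4) ln(1 − 4p/3) = −0.75 ln(1 − 0.217333) = −0.75 ln(0.782667)
  = −0.75 × (-0.245048) = 0.183786 substitutions/site.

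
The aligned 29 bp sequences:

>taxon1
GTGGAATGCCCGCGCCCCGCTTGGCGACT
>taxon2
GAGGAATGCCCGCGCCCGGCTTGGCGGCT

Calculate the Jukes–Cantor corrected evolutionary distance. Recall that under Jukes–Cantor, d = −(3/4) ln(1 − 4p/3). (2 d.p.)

0.11

The sequences differ at 3 of 29 sites (2, 18, 27), so p = 3/29 ≈ 0.103448.
d = −(3/4) ln(1 − 4p/3) = −0.75 ln(1 − 0.137931) = −0.75 ln(0.862069)
  = −0.75 × (-0.148420) = 0.111315 substitutions/site.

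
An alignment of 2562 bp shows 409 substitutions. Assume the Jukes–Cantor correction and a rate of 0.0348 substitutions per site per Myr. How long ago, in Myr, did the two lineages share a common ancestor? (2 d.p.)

2.58

p = 409/2562 ≈ 0.159641.
d = −(3/4) ln(1 − 4p/3) = −0.75 ln(1 − 0.212855) = −0.75 ln(0.787145)
  = −0.75 × (-0.239343) = 0.179507 substitutions/site.
Under a molecular clock d = 2μt, so t = d/(2μ) = 0.179507 / (2 × 0.0348) = 2.58 Myr.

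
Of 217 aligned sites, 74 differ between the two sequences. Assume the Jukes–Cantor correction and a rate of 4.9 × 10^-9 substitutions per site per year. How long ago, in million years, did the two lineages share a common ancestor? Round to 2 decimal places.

p = 74/217 ≈ 0.341014.
d = −(3/4) ln(1 − 4p/3) = −0.75 ln(1 − 0.454685) = −0.75 ln(0.545315)
  = −0.75 × (-0.606392) = 0.454794 substitutions/site.
Under a molecular clock d = 2μt, so t = d/(2μ) = 0.454794 / (2 × 4.9 × 10^-9) = 46.41 million years.

46.41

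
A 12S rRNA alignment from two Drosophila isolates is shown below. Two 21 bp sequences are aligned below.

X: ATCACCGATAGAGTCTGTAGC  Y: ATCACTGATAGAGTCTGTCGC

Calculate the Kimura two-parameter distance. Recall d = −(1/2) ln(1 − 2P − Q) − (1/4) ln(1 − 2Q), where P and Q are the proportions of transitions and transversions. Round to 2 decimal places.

Of 21 sites, 1 differences are transitions and 1 are transversions, so P = 1/21 ≈ 0.047619 and Q = 1/21 ≈ 0.047619.
Under the Kimura two-parameter model, d = −½ ln(1 − 2P − Q) − ¼ ln(1 − 2Q).
1 − 2P − Q = 0.857143, giving −½ ln(0.857143) = 0.077075.
1 − 2Q = 0.904762, giving −¼ ln(0.904762) = 0.025021.
d = 0.077075 + 0.025021 = 0.102096.

0.10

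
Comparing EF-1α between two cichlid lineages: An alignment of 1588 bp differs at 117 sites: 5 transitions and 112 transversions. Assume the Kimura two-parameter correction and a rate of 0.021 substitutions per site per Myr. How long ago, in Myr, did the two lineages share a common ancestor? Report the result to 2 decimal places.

1.86

P = 5/1588 ≈ 0.003149 and Q = 112/1588 ≈ 0.070529.
Under the Kimura two-parameter model, d = −½ ln(1 − 2P − Q) − ¼ ln(1 − 2Q).
1 − 2P − Q = 0.923173, giving −½ ln(0.923173) = 0.039969.
1 − 2Q = 0.858942, giving −¼ ln(0.858942) = 0.038013.
d = 0.039969 + 0.038013 = 0.077982.
Under a molecular clock d = 2μt, so t = d/(2μ) = 0.077982 / (2 × 0.021) = 1.86 Myr.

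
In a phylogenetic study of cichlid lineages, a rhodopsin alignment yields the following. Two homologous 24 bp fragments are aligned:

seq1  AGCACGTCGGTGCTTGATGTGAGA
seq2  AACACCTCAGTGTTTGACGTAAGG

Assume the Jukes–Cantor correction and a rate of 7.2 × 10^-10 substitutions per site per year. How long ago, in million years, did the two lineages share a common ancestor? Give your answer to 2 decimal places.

256.50

The sequences differ at 7 of 24 sites (2, 6, 9, 13, 18, 21, 24), so p = 7/24 ≈ 0.291667.
d = −(3/4) ln(1 − 4p/3) = −0.75 ln(1 − 0.388889) = −0.75 ln(0.611111)
  = −0.75 × (-0.492477) = 0.369358 substitutions/site.
Under a molecular clock d = 2μt, so t = d/(2μ) = 0.369358 / (2 × 7.2 × 10^-10) = 256.50 million years.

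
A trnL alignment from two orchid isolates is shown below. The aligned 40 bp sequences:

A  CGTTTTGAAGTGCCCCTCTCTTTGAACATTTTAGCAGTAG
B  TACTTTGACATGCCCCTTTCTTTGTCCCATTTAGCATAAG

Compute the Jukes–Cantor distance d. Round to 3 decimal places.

0.383

The sequences differ at 12 of 40 sites, so p = 12/40 = 0.3.
d = −(3/4) ln(1 − 4p/3) = −0.75 ln(1 − 0.4) = −0.75 ln(0.6)
  = −0.75 × (-0.510826) = 0.383120 substitutions/site.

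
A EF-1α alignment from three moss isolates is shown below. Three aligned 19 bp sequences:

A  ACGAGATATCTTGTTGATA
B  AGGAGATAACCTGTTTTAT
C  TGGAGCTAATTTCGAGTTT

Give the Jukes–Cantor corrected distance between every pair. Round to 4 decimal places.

A–B: 7/19 sites differ → p ≈ 0.368421, d = −0.75 ln(1 − 0.491228) = 0.506816 ≈ 0.5068.
A–C: 10/19 sites differ → p ≈ 0.526316, d = −0.75 ln(1 − 0.701755) = 0.907380 ≈ 0.9074.
B–C: 9/19 sites differ → p ≈ 0.473684, d = −0.75 ln(1 − 0.631579) = 0.748897 ≈ 0.7489.

d(A,B) = 0.5068, d(A,C) = 0.9074, d(B,C) = 0.7489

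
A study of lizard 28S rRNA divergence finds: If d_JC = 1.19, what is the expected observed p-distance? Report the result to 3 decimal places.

0.597

p = (3/4)(1 − e^(−4d/3)) = 0.75 × (1 − e^(-1.586667)) = 0.75 × (1 − 0.204606) = 0.596546.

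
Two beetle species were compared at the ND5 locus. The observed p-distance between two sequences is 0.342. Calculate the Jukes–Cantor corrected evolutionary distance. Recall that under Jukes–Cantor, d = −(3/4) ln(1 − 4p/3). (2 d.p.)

d = −(3/4) ln(1 − 4p/3) = −0.75 ln(1 − 0.456) = −0.75 ln(0.544)
  = −0.75 × (-0.608806) = 0.456605 substitutions/site.

0.46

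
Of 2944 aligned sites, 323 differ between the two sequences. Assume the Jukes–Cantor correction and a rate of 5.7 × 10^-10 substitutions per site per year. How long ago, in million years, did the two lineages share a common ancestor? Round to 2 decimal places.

104.05

p = 323/2944 ≈ 0.109715.
d = −(3/4) ln(1 − 4p/3) = −0.75 ln(1 − 0.146287) = −0.75 ln(0.853713)
  = −0.75 × (-0.158160) = 0.118620 substitutions/site.
Under a molecular clock d = 2μt, so t = d/(2μ) = 0.118620 / (2 × 5.7 × 10^-10) = 104.05 million years.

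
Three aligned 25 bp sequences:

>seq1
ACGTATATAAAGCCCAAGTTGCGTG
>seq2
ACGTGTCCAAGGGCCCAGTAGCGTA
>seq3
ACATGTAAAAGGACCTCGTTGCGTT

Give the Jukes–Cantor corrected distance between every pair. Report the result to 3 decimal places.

seq1–seq2: 8/25 sites differ → p = 0.32, d = −0.75 ln(1 − 0.426667) = 0.417216 ≈ 0.417.
seq1–seq3: 8/25 sites differ → p = 0.32, d = −0.75 ln(1 − 0.426667) = 0.417216 ≈ 0.417.
seq2–seq3: 8/25 sites differ → p = 0.32, d = −0.75 ln(1 − 0.426667) = 0.417216 ≈ 0.417.

d(seq1,seq2) = 0.417, d(seq1,seq3) = 0.417, d(seq2,seq3) = 0.417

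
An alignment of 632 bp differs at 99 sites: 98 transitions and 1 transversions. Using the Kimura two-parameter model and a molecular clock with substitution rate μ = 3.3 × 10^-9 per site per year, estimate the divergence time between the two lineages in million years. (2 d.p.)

28.42

P = 98/632 ≈ 0.155063 and Q = 1/632 ≈ 0.001582.
Under the Kimura two-parameter model, d = −½ ln(1 − 2P − Q) − ¼ ln(1 − 2Q).
1 − 2P − Q = 0.688292, giving −½ ln(0.688292) = 0.186771.
1 − 2Q = 0.996836, giving −¼ ln(0.996836) = 0.000792.
d = 0.186771 + 0.000792 = 0.187563.
Under a molecular clock d = 2μt, so t = d/(2μ) = 0.187563 / (2 × 3.3 × 10^-9) = 28.42 million years.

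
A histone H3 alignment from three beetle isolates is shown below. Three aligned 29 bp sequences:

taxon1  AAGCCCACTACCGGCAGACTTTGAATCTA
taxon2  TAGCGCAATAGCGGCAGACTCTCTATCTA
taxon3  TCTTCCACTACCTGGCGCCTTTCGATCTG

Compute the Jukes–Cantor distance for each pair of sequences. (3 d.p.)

d(taxon1,taxon2) = 0.291, d(taxon1,taxon3) = 0.529, d(taxon2,taxon3) = 0.683

taxon1–taxon2: 7/29 sites differ → p ≈ 0.241379, d = −0.75 ln(1 − 0.321839) = 0.291278 ≈ 0.291.
taxon1–taxon3: 11/29 sites differ → p ≈ 0.37931, d = −0.75 ln(1 − 0.505747) = 0.528531 ≈ 0.529.
taxon2–taxon3: 13/29 sites differ → p ≈ 0.448276, d = −0.75 ln(1 − 0.597701) = 0.682920 ≈ 0.683.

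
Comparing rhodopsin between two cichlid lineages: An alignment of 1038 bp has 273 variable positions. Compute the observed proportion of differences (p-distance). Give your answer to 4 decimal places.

p = 273/1038 = 0.263005… ≈ 0.2630 (to 4 d.p.).

0.2630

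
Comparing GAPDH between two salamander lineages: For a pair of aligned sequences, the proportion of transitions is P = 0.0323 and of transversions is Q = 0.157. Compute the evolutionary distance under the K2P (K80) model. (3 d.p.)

Under the Kimura two-parameter model, d = −½ ln(1 − 2P − Q) − ¼ ln(1 − 2Q).
1 − 2P − Q = 0.7784, giving −½ ln(0.7784) = 0.125257.
1 − 2Q = 0.686, giving −¼ ln(0.686) = 0.094219.
d = 0.125257 + 0.094219 = 0.219476.

0.219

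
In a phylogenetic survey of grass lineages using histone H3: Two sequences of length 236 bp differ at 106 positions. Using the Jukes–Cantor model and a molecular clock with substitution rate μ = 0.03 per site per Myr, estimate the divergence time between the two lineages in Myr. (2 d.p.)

p = 106/236 ≈ 0.449153.
d = −(3/4) ln(1 − 4p/3) = −0.75 ln(1 − 0.598871) = −0.75 ln(0.401129)
  = −0.75 × (-0.913472) = 0.685104 substitutions/site.
Under a molecular clock d = 2μt, so t = d/(2μ) = 0.685104 / (2 × 0.03) = 11.42 Myr.

11.42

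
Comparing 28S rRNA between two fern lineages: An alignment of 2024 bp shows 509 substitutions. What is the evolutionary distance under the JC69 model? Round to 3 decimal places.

p = 509/2024 ≈ 0.251482.
d = −(3/4) ln(1 − 4p/3) = −0.75 ln(1 − 0.335309) = −0.75 ln(0.664691)
  = −0.75 × (-0.408433) = 0.306325 substitutions/site.

0.306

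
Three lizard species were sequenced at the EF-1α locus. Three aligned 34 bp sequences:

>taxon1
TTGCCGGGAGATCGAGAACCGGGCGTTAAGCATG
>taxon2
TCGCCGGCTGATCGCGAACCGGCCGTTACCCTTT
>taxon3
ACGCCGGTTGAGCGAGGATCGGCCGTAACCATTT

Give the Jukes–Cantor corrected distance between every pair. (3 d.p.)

taxon1–taxon2: 9/34 sites differ → p ≈ 0.264706, d = −0.75 ln(1 − 0.352941) = 0.326488 ≈ 0.326.
taxon1–taxon3: 14/34 sites differ → p ≈ 0.411765, d = −0.75 ln(1 − 0.54902) = 0.597249 ≈ 0.597.
taxon2–taxon3: 8/34 sites differ → p ≈ 0.235294, d = −0.75 ln(1 − 0.313725) = 0.282358 ≈ 0.282.

d(taxon1,taxon2) = 0.326, d(taxon1,taxon3) = 0.597, d(taxon2,taxon3) = 0.282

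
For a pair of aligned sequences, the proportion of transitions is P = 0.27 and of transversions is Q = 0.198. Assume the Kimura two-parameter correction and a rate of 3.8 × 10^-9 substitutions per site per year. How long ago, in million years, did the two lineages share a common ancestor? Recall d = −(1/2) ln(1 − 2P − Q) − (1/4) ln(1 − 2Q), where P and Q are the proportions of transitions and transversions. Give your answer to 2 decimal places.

Under the Kimura two-parameter model, d = −½ ln(1 − 2P − Q) − ¼ ln(1 − 2Q).
1 − 2P − Q = 0.262, giving −½ ln(0.262) = 0.669705.
1 − 2Q = 0.604, giving −¼ ln(0.604) = 0.126045.
d = 0.669705 + 0.126045 = 0.795750.
Under a molecular clock d = 2μt, so t = d/(2μ) = 0.795750 / (2 × 3.8 × 10^-9) = 104.70 million years.

104.70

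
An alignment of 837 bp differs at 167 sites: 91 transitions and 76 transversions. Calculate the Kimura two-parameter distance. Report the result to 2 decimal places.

0.23

P = 91/837 ≈ 0.108722 and Q = 76/837 ≈ 0.0908.
Under the Kimura two-parameter model, d = −½ ln(1 − 2P − Q) − ¼ ln(1 − 2Q).
1 − 2P − Q = 0.691756, giving −½ ln(0.691756) = 0.184261.
1 − 2Q = 0.8184, giving −¼ ln(0.8184) = 0.050101.
d = 0.184261 + 0.050101 = 0.234362.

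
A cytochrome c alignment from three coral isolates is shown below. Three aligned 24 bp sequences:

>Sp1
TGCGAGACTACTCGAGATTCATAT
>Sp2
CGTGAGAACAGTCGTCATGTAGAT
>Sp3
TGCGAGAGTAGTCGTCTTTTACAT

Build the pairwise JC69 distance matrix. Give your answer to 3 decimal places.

Sp1–Sp2: 10/24 sites differ → p ≈ 0.416667, d = −0.75 ln(1 − 0.555556) = 0.608198 ≈ 0.608.
Sp1–Sp3: 7/24 sites differ → p ≈ 0.291667, d = −0.75 ln(1 − 0.388889) = 0.369358 ≈ 0.369.
Sp2–Sp3: 7/24 sites differ → p ≈ 0.291667, d = −0.75 ln(1 − 0.388889) = 0.369358 ≈ 0.369.

d(Sp1,Sp2) = 0.608, d(Sp1,Sp3) = 0.369, d(Sp2,Sp3) = 0.369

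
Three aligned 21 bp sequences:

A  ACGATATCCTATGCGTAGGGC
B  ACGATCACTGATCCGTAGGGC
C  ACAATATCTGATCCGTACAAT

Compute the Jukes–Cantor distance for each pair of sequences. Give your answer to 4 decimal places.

A–B: 5/21 sites differ → p ≈ 0.238095, d = −0.75 ln(1 − 0.31746) = 0.286451 ≈ 0.2865.
A–C: 8/21 sites differ → p ≈ 0.380952, d = −0.75 ln(1 − 0.507936) = 0.531860 ≈ 0.5319.
B–C: 7/21 sites differ → p ≈ 0.333333, d = −0.75 ln(1 − 0.444444) = 0.440839 ≈ 0.4408.

d(A,B) = 0.2865, d(A,C) = 0.5319, d(B,C) = 0.4408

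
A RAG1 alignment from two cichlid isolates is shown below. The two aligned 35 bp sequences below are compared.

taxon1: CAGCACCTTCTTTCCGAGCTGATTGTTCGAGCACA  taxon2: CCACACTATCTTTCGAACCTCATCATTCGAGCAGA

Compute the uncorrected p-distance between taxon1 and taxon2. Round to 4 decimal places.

The sequences differ at 11 of 35 positions.
p = 11/35 = 0.314285… ≈ 0.3143 (to 4 d.p.).

0.3143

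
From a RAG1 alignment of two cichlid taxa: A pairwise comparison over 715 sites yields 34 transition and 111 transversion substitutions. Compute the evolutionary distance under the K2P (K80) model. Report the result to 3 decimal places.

0.237

P = 34/715 ≈ 0.047552 and Q = 111/715 ≈ 0.155245.
Under the Kimura two-parameter model, d = −½ ln(1 − 2P − Q) − ¼ ln(1 − 2Q).
1 − 2P − Q = 0.749651, giving −½ ln(0.749651) = 0.144074.
1 − 2Q = 0.68951, giving −¼ ln(0.68951) = 0.092944.
d = 0.144074 + 0.092944 = 0.237018.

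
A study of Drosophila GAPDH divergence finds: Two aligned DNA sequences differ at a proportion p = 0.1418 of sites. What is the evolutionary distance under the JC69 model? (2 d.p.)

d = −(3/4) ln(1 − 4p/3) = −0.75 ln(1 − 0.189067) = −0.75 ln(0.810933)
  = −0.75 × (-0.209570) = 0.157178 substitutions/site.

0.16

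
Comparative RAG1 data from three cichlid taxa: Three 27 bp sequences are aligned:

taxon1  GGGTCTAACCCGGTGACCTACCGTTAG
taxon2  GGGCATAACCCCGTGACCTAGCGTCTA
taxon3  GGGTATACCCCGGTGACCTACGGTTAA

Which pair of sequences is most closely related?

taxon1 and taxon3

taxon1–taxon2: 7/27 differ, p = 0.259, d = 0.318.
taxon1–taxon3: 4/27 differ, p = 0.148, d = 0.165.
taxon2–taxon3: 7/27 differ, p = 0.259, d = 0.318.
The smallest distance is between taxon1 and taxon3.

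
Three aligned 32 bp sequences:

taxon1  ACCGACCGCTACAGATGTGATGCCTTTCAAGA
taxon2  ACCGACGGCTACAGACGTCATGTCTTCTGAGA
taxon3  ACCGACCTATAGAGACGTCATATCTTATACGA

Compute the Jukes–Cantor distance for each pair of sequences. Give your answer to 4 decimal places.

d(taxon1,taxon2) = 0.2586, d(taxon1,taxon3) = 0.4042, d(taxon2,taxon3) = 0.3041

taxon1–taxon2: 7/32 sites differ → p = 0.21875, d = −0.75 ln(1 − 0.291667) = 0.258631 ≈ 0.2586.
taxon1–taxon3: 10/32 sites differ → p = 0.3125, d = −0.75 ln(1 − 0.416667) = 0.404248 ≈ 0.4042.
taxon2–taxon3: 8/32 sites differ → p = 0.25, d = −0.75 ln(1 − 0.333333) = 0.304098 ≈ 0.3041.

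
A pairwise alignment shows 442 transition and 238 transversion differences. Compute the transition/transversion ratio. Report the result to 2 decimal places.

R = 442/238 = 1.857142… ≈ 1.86 (to 2 d.p.).

1.86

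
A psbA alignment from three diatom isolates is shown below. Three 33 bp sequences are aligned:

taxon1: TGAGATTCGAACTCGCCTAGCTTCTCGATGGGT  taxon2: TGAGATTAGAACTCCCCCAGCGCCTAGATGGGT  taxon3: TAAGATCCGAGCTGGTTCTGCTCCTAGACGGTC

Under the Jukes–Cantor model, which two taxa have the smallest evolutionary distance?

taxon1–taxon2: 6/33 differ, p = 0.182, d = 0.208.
taxon1–taxon3: 13/33 differ, p = 0.394, d = 0.559.
taxon2–taxon3: 13/33 differ, p = 0.394, d = 0.559.
The smallest distance is between taxon1 and taxon2.

taxon1 and taxon2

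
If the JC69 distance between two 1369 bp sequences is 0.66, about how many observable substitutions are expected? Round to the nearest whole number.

601

Invert JC69: p = (3/4)(1 − e^(−4d/3)) = 0.75 × (1 − e^(-0.88)) = 0.75 × (1 − 0.414783) = 0.438913.
Expected differing sites = pL ≈ 0.438913 × 1369 = 600.871897 ≈ 601.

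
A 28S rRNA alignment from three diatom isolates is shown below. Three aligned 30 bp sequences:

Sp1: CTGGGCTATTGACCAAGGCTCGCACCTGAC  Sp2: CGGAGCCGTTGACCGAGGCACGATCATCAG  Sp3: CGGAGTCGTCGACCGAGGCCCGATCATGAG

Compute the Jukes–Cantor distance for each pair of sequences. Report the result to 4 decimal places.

Sp1–Sp2: 11/30 sites differ → p ≈ 0.366667, d = −0.75 ln(1 − 0.488889) = 0.503376 ≈ 0.5034.
Sp1–Sp3: 12/30 sites differ → p = 0.4, d = −0.75 ln(1 − 0.533333) = 0.571605 ≈ 0.5716.
Sp2–Sp3: 4/30 sites differ → p ≈ 0.133333, d = −0.75 ln(1 − 0.177777) = 0.146808 ≈ 0.1468.

d(Sp1,Sp2) = 0.5034, d(Sp1,Sp3) = 0.5716, d(Sp2,Sp3) = 0.1468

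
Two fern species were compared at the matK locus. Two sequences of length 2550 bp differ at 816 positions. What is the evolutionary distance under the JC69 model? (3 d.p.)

0.417

p = 816/2550 = 0.32.
d = −(3/4) ln(1 − 4p/3) = −0.75 ln(1 − 0.426667) = −0.75 ln(0.573333)
  = −0.75 × (-0.556289) = 0.417217 substitutions/site.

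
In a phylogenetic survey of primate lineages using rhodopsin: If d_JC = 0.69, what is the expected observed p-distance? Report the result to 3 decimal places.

p = (3/4)(1 − e^(−4d/3)) = 0.75 × (1 − e^(-0.92)) = 0.75 × (1 − 0.398519) = 0.451111.

0.451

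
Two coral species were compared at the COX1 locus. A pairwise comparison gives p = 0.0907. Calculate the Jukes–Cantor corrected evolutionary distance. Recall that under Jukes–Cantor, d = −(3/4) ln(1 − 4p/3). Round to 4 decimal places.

d = −(3/4) ln(1 − 4p/3) = −0.75 ln(1 − 0.120933) = −0.75 ln(0.879067)
  = −0.75 × (-0.128894) = 0.096671 substitutions/site.

0.0967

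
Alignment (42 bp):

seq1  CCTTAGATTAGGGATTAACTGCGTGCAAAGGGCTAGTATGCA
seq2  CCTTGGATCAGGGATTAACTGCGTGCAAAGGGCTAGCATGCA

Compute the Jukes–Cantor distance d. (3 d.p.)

The sequences differ at 3 of 42 sites (5, 9, 37), so p = 3/42 ≈ 0.071429.
d = −(3/4) ln(1 − 4p/3) = −0.75 ln(1 − 0.095239) = −0.75 ln(0.904761)
  = −0.75 × (-0.100084) = 0.075063 substitutions/site.

0.075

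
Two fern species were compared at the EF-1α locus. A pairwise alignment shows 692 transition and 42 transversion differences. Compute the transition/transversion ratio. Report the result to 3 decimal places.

16.476

R = 692/42 = 16.476190… ≈ 16.476 (to 3 d.p.).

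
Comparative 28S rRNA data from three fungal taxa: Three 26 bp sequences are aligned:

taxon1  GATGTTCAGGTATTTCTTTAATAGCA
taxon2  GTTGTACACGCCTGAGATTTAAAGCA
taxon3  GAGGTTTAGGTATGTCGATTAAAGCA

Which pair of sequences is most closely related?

taxon1–taxon2: 11/26 differ, p = 0.423, d = 0.623.
taxon1–taxon3: 7/26 differ, p = 0.269, d = 0.334.
taxon2–taxon3: 11/26 differ, p = 0.423, d = 0.623.
The smallest distance is between taxon1 and taxon3.

taxon1 and taxon3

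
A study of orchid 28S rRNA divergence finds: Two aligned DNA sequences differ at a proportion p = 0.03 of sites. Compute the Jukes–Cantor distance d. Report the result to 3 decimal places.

0.031

d = −(3/4) ln(1 − 4p/3) = −0.75 ln(1 − 0.04) = −0.75 ln(0.96)
  = −0.75 × (-0.040822) = 0.030617 substitutions/site.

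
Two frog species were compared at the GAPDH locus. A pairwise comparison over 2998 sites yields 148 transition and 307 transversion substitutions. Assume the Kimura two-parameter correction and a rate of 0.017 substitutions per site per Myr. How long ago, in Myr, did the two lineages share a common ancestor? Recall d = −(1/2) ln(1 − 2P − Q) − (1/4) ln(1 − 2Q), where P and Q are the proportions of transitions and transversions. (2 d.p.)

4.99

P = 148/2998 ≈ 0.049366 and Q = 307/2998 ≈ 0.102402.
Under the Kimura two-parameter model, d = −½ ln(1 − 2P − Q) − ¼ ln(1 − 2Q).
1 − 2P − Q = 0.798866, giving −½ ln(0.798866) = 0.112281.
1 − 2Q = 0.795196, giving −¼ ln(0.795196) = 0.057292.
d = 0.112281 + 0.057292 = 0.169573.
Under a molecular clock d = 2μt, so t = d/(2μ) = 0.169573 / (2 × 0.017) = 4.99 Myr.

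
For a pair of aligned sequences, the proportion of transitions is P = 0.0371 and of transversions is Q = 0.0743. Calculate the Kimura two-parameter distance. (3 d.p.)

Under the Kimura two-parameter model, d = −½ ln(1 − 2P − Q) − ¼ ln(1 − 2Q).
1 − 2P − Q = 0.8515, giving −½ ln(0.8515) = 0.080378.
1 − 2Q = 0.8514, giving −¼ ln(0.8514) = 0.040218.
d = 0.080378 + 0.040218 = 0.120596.

0.121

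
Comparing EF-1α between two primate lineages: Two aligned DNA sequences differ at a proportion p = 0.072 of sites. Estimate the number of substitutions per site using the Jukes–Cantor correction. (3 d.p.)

d = −(3/4) ln(1 − 4p/3) = −0.75 ln(1 − 0.096) = −0.75 ln(0.904)
  = −0.75 × (-0.100926) = 0.075695 substitutions/site.

0.076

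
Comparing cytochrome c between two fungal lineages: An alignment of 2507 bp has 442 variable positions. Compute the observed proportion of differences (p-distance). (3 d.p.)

p = 442/2507 = 0.176306… ≈ 0.176 (to 3 d.p.).

0.176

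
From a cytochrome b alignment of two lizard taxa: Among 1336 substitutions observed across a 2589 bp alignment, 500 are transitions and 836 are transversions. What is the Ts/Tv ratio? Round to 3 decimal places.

R = 500/836 = 0.598086… ≈ 0.598 (to 3 d.p.).

0.598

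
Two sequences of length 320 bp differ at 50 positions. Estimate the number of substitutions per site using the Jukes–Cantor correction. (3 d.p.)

0.175

p = 50/320 = 0.15625.
d = −(3/4) ln(1 − 4p/3) = −0.75 ln(1 − 0.208333) = −0.75 ln(0.791667)
  = −0.75 × (-0.233614) = 0.175211 substitutions/site.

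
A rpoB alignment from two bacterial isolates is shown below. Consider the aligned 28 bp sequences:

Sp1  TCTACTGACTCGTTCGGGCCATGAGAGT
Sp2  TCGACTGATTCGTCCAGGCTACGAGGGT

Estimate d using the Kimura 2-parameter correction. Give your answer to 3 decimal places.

Of 28 sites, 6 differences are transitions and 1 are transversions, so P = 6/28 ≈ 0.214286 and Q = 1/28 ≈ 0.035714.
Under the Kimura two-parameter model, d = −½ ln(1 − 2P − Q) − ¼ ln(1 − 2Q).
1 − 2P − Q = 0.535714, giving −½ ln(0.535714) = 0.312077.
1 − 2Q = 0.928572, giving −¼ ln(0.928572) = 0.018527.
d = 0.312077 + 0.018527 = 0.330604.

0.331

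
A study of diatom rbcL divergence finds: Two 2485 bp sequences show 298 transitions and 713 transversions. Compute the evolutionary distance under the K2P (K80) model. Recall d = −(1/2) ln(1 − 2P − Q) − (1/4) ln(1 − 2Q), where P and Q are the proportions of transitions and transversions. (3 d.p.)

P = 298/2485 ≈ 0.11992 and Q = 713/2485 ≈ 0.286922.
Under the Kimura two-parameter model, d = −½ ln(1 − 2P − Q) − ¼ ln(1 − 2Q).
1 − 2P − Q = 0.473238, giving −½ ln(0.473238) = 0.374078.
1 − 2Q = 0.426156, giving −¼ ln(0.426156) = 0.213237.
d = 0.374078 + 0.213237 = 0.587315.

0.587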